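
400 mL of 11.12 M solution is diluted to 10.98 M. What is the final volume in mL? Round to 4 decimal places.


Dilution: M1*V1 = M2*V2, solve for V2.
V2 = M1*V1 / M2
V2 = 11.12 * 400 / 10.98
V2 = 4448.0 / 10.98
V2 = 405.10018215 mL, rounded to 4 dp:

405.1002 mL


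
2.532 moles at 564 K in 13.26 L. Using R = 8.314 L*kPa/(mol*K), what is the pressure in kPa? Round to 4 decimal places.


PV = nRT, solve for P = nRT / V.
nRT = 2.532 * 8.314 * 564 = 11872.7911
P = 11872.7911 / 13.26
P = 895.38394419 kPa, rounded to 4 dp:

895.3839 kPa


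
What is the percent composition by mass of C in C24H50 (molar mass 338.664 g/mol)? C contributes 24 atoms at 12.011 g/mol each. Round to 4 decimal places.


pct = 100 * (n_elem * M_elem) / M_total
mass_contribution = 24 * 12.011 = 288.264 g/mol
pct = 100 * 288.264 / 338.664
pct = 85.11799306 %, rounded to 4 dp:

85.1180 %


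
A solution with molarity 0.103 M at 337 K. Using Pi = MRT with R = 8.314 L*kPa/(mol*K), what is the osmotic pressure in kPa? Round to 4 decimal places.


Osmotic pressure (van't Hoff): Pi = M*R*T.
RT = 8.314 * 337 = 2801.818
Pi = 0.103 * 2801.818
Pi = 288.587254 kPa, rounded to 4 dp:

288.5873 kPa


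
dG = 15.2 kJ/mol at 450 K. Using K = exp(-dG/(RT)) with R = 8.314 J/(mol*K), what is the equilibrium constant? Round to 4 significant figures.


dG is in kJ/mol; multiply by 1000 to match R in J/(mol*K).
RT = 8.314 * 450 = 3741.3 J/mol
exponent = -dG*1000 / (RT) = -(15.2*1000) / 3741.3 = -4.06275893
K = exp(-4.06275893)
K = 0.017201496, rounded to 4 significant figures:

0.01720


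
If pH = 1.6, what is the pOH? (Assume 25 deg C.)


At 25 deg C, pH + pOH = 14.
pOH = 14 - pH = 14 - 1.6
pOH = 12.4:

12.40


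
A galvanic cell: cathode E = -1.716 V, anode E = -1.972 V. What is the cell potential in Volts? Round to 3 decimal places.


Standard cell potential: E_cell = E_cathode - E_anode.
E_cell = -1.716 - (-1.972)
E_cell = 0.256 V, rounded to 3 dp:

0.256 V


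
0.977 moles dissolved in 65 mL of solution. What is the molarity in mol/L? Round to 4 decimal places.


Convert volume to liters: V_L = V_mL / 1000.
V_L = 65 / 1000 = 0.065 L
M = n / V_L = 0.977 / 0.065
M = 15.03076923 mol/L, rounded to 4 dp:

15.0308 mol/L


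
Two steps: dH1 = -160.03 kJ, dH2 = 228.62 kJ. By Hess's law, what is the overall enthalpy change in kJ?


Hess's law: enthalpy is a state function, so add the step enthalpies.
dH_total = dH1 + dH2 = -160.03 + (228.62)
dH_total = 68.59 kJ:

68.59 kJ


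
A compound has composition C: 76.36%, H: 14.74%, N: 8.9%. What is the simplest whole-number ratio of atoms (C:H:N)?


Assume 100 g of compound, divide each mass% by atomic mass to get moles, then normalize by the smallest to get a raw atom ratio.
Moles per 100 g: C: 76.36/12.011 = 6.3575, H: 14.74/1.008 = 14.623, N: 8.9/14.007 = 0.6354
Raw ratio (divide by min = 0.6354): C: 10.006, H: 23.014, N: 1.0
Multiply by 1 to clear fractions: C: 10.006 ~= 10, H: 23.014 ~= 23, N: 1.0 ~= 1
Reduce by GCD to get the simplest whole-number ratio:

10:23:1


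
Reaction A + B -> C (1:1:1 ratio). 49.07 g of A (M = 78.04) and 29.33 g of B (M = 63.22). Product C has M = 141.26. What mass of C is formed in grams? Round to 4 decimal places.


Find moles of each reactant; the smaller value is the limiting reagent in a 1:1:1 reaction, so moles_C equals moles of the limiter.
n_A = mass_A / M_A = 49.07 / 78.04 = 0.62878 mol
n_B = mass_B / M_B = 29.33 / 63.22 = 0.463935 mol
Limiting reagent: B (smaller), n_limiting = 0.463935 mol
mass_C = n_limiting * M_C = 0.463935 * 141.26
mass_C = 65.5354581 g, rounded to 4 dp:

65.5355 g


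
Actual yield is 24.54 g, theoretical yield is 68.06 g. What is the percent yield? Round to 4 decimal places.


% yield = 100 * actual / theoretical
% yield = 100 * 24.54 / 68.06
% yield = 36.05642081 %, rounded to 4 dp:

36.0564 %


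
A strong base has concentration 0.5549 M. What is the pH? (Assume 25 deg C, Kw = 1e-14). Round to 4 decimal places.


A strong base dissociates completely, so [OH-] equals the given concentration.
pOH = -log10([OH-]) = -log10(0.5549) = 0.255785
pH = 14 - pOH = 14 - 0.255785
pH = 13.744215, rounded to 4 dp:

13.7442


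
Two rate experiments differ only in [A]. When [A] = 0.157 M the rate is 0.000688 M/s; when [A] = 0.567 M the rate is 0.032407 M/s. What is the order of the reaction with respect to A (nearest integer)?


Rate is proportional to [A]^n, so rate2/rate1 = ([A]2/[A]1)^n. Take logs to solve for n.
rate2/rate1 = 0.032407 / 0.000688 = 47.1032
[A]2/[A]1 = 0.567 / 0.157 = 3.6115
n = ln(47.1032) / ln(3.6115) = 3.0
Nearest integer order:

3


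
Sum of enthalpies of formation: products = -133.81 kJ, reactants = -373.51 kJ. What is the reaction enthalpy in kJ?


dH_rxn = sum(dH_f products) - sum(dH_f reactants)
dH_rxn = -133.81 - (-373.51)
dH_rxn = 239.7 kJ:

239.70 kJ


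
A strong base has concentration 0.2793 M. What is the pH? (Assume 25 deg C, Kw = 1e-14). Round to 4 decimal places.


A strong base dissociates completely, so [OH-] equals the given concentration.
pOH = -log10([OH-]) = -log10(0.2793) = 0.553929
pH = 14 - pOH = 14 - 0.553929
pH = 13.446071, rounded to 4 dp:

13.4461


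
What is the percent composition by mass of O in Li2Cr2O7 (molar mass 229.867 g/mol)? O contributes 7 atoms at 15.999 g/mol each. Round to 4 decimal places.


pct = 100 * (n_elem * M_elem) / M_total
mass_contribution = 7 * 15.999 = 111.993 g/mol
pct = 100 * 111.993 / 229.867
pct = 48.72078202 %, rounded to 4 dp:

48.7208 %


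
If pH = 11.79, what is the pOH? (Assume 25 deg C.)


At 25 deg C, pH + pOH = 14.
pOH = 14 - pH = 14 - 11.79
pOH = 2.21:

2.21


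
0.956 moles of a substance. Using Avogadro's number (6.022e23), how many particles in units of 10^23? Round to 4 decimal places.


N = n * NA, then divide by 1e23 for the requested units.
N / 1e23 = n * 6.022
N / 1e23 = 0.956 * 6.022
N / 1e23 = 5.757032, rounded to 4 dp:

5.7570


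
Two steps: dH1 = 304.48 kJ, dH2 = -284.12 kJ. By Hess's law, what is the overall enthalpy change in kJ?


Hess's law: enthalpy is a state function, so add the step enthalpies.
dH_total = dH1 + dH2 = 304.48 + (-284.12)
dH_total = 20.36 kJ:

20.36 kJ


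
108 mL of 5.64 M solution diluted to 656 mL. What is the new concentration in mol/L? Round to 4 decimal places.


Dilution: M1*V1 = M2*V2, solve for M2.
M2 = M1*V1 / V2
M2 = 5.64 * 108 / 656
M2 = 609.12 / 656
M2 = 0.92853659 mol/L, rounded to 4 dp:

0.9285 mol/L


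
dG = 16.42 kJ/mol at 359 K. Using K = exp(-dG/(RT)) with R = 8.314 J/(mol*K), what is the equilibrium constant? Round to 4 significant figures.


dG is in kJ/mol; multiply by 1000 to match R in J/(mol*K).
RT = 8.314 * 359 = 2984.726 J/mol
exponent = -dG*1000 / (RT) = -(16.42*1000) / 2984.726 = -5.5013425
K = exp(-5.5013425)
K = 0.0040812886, rounded to 4 significant figures:

0.004081


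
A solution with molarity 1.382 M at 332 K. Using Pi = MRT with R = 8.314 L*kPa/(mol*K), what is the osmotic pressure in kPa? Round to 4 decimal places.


Osmotic pressure (van't Hoff): Pi = M*R*T.
RT = 8.314 * 332 = 2760.248
Pi = 1.382 * 2760.248
Pi = 3814.662736 kPa, rounded to 4 dp:

3814.6627 kPa


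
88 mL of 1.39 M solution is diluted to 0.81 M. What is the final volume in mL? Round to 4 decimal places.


Dilution: M1*V1 = M2*V2, solve for V2.
V2 = M1*V1 / M2
V2 = 1.39 * 88 / 0.81
V2 = 122.32 / 0.81
V2 = 151.01234568 mL, rounded to 4 dp:

151.0123 mL


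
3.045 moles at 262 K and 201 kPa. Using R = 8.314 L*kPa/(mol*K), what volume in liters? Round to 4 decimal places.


PV = nRT, solve for V = nRT / P.
nRT = 3.045 * 8.314 * 262 = 6632.8261
V = 6632.8261 / 201
V = 32.99913483 L, rounded to 4 dp:

32.9991 L


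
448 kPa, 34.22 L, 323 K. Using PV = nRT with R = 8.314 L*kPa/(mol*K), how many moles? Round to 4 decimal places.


PV = nRT, solve for n = PV / (RT).
PV = 448 * 34.22 = 15330.56
RT = 8.314 * 323 = 2685.422
n = 15330.56 / 2685.422
n = 5.70880852 mol, rounded to 4 dp:

5.7088 mol


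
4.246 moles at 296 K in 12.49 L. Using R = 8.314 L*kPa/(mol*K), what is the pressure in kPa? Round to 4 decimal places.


PV = nRT, solve for P = nRT / V.
nRT = 4.246 * 8.314 * 296 = 10449.1682
P = 10449.1682 / 12.49
P = 836.60273819 kPa, rounded to 4 dp:

836.6027 kPa


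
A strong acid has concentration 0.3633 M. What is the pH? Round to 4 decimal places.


A strong acid dissociates completely, so [H+] equals the given concentration.
pH = -log10([H+]) = -log10(0.3633)
pH = 0.4397346, rounded to 4 dp:

0.4397


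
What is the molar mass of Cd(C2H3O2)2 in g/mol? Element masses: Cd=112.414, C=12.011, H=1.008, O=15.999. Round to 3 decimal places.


M = sum(count * atomic_mass) over atoms.
M = 1*112.414 + 4*12.011 + 6*1.008 + 4*15.999
M = 112.414 + 48.044 + 6.048 + 63.996
M = 230.502 g/mol, rounded to 3 dp:

230.502 g/mol


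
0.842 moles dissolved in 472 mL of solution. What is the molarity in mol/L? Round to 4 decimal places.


Convert volume to liters: V_L = V_mL / 1000.
V_L = 472 / 1000 = 0.472 L
M = n / V_L = 0.842 / 0.472
M = 1.78389831 mol/L, rounded to 4 dp:

1.7839 mol/L


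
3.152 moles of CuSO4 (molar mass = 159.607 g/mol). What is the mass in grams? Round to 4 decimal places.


mass = n * M
mass = 3.152 * 159.607
mass = 503.081264 g, rounded to 4 dp:

503.0813 g


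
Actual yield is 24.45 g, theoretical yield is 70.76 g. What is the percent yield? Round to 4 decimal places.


% yield = 100 * actual / theoretical
% yield = 100 * 24.45 / 70.76
% yield = 34.55342001 %, rounded to 4 dp:

34.5534 %


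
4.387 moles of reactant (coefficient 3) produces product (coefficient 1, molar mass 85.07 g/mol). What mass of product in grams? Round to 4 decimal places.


Use the coefficient ratio to convert reactant moles to product moles, then multiply by the product's molar mass.
moles_P = moles_R * (coeff_P / coeff_R) = 4.387 * (1/3) = 1.462333
mass_P = moles_P * M_P = 1.462333 * 85.07
mass_P = 124.40066831 g, rounded to 4 dp:

124.4007 g


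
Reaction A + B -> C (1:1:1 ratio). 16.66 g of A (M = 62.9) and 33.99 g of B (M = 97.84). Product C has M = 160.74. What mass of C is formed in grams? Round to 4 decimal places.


Find moles of each reactant; the smaller value is the limiting reagent in a 1:1:1 reaction, so moles_C equals moles of the limiter.
n_A = mass_A / M_A = 16.66 / 62.9 = 0.264865 mol
n_B = mass_B / M_B = 33.99 / 97.84 = 0.347404 mol
Limiting reagent: A (smaller), n_limiting = 0.264865 mol
mass_C = n_limiting * M_C = 0.264865 * 160.74
mass_C = 42.5744001 g, rounded to 4 dp:

42.5744 g


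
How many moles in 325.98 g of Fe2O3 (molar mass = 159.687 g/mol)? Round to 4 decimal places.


n = mass / M
n = 325.98 / 159.687
n = 2.04136843 mol, rounded to 4 dp:

2.0414 mol


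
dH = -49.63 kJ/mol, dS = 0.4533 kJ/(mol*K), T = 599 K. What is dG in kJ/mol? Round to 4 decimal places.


Gibbs: dG = dH - T*dS (consistent units, dS already in kJ/(mol*K)).
T*dS = 599 * 0.4533 = 271.5267
dG = -49.63 - (271.5267)
dG = -321.1567 kJ/mol, rounded to 4 dp:

-321.1567 kJ/mol


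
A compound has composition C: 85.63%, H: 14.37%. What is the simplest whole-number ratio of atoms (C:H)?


Assume 100 g of compound, divide each mass% by atomic mass to get moles, then normalize by the smallest to get a raw atom ratio.
Moles per 100 g: C: 85.63/12.011 = 7.1293, H: 14.37/1.008 = 14.256
Raw ratio (divide by min = 7.1293): C: 1.0, H: 2.0
Multiply by 1 to clear fractions: C: 1.0 ~= 1, H: 2.0 ~= 2
Reduce by GCD to get the simplest whole-number ratio:

1:2


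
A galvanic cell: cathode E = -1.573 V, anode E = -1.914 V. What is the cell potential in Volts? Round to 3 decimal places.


Standard cell potential: E_cell = E_cathode - E_anode.
E_cell = -1.573 - (-1.914)
E_cell = 0.341 V, rounded to 3 dp:

0.341 V


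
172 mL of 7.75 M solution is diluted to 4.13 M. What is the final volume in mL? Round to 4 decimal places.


Dilution: M1*V1 = M2*V2, solve for V2.
V2 = M1*V1 / M2
V2 = 7.75 * 172 / 4.13
V2 = 1333.0 / 4.13
V2 = 322.76029056 mL, rounded to 4 dp:

322.7603 mL


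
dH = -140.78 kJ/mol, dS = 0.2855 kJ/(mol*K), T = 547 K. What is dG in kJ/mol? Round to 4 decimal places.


Gibbs: dG = dH - T*dS (consistent units, dS already in kJ/(mol*K)).
T*dS = 547 * 0.2855 = 156.1685
dG = -140.78 - (156.1685)
dG = -296.9485 kJ/mol, rounded to 4 dp:

-296.9485 kJ/mol


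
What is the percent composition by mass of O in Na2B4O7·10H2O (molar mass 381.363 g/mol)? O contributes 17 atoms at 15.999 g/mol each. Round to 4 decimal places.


pct = 100 * (n_elem * M_elem) / M_total
mass_contribution = 17 * 15.999 = 271.983 g/mol
pct = 100 * 271.983 / 381.363
pct = 71.31866489 %, rounded to 4 dp:

71.3187 %


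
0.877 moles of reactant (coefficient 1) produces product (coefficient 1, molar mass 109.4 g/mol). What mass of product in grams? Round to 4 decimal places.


Use the coefficient ratio to convert reactant moles to product moles, then multiply by the product's molar mass.
moles_P = moles_R * (coeff_P / coeff_R) = 0.877 * (1/1) = 0.877
mass_P = moles_P * M_P = 0.877 * 109.4
mass_P = 95.9438 g, rounded to 4 dp:

95.9438 g


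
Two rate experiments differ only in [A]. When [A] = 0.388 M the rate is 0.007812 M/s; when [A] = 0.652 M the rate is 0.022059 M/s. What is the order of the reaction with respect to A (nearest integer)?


Rate is proportional to [A]^n, so rate2/rate1 = ([A]2/[A]1)^n. Take logs to solve for n.
rate2/rate1 = 0.022059 / 0.007812 = 2.8237
[A]2/[A]1 = 0.652 / 0.388 = 1.6804
n = ln(2.8237) / ln(1.6804) = 2.0
Nearest integer order:

2


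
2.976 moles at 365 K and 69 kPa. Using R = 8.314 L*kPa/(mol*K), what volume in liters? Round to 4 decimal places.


PV = nRT, solve for V = nRT / P.
nRT = 2.976 * 8.314 * 365 = 9030.9994
V = 9030.9994 / 69
V = 130.88404928 L, rounded to 4 dp:

130.8840 L


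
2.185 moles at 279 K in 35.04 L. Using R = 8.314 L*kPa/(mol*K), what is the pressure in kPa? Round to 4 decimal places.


PV = nRT, solve for P = nRT / V.
nRT = 2.185 * 8.314 * 279 = 5068.3391
P = 5068.3391 / 35.04
P = 144.64438071 kPa, rounded to 4 dp:

144.6444 kPa


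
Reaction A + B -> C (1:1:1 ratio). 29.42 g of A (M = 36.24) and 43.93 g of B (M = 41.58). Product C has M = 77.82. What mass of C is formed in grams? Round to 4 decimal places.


Find moles of each reactant; the smaller value is the limiting reagent in a 1:1:1 reaction, so moles_C equals moles of the limiter.
n_A = mass_A / M_A = 29.42 / 36.24 = 0.81181 mol
n_B = mass_B / M_B = 43.93 / 41.58 = 1.056518 mol
Limiting reagent: A (smaller), n_limiting = 0.81181 mol
mass_C = n_limiting * M_C = 0.81181 * 77.82
mass_C = 63.1750542 g, rounded to 4 dp:

63.1751 g


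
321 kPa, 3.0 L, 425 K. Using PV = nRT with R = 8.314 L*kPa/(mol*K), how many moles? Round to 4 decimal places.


PV = nRT, solve for n = PV / (RT).
PV = 321 * 3.0 = 963.0
RT = 8.314 * 425 = 3533.45
n = 963.0 / 3533.45
n = 0.27253817 mol, rounded to 4 dp:

0.2725 mol


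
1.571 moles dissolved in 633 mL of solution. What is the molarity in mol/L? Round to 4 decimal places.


Convert volume to liters: V_L = V_mL / 1000.
V_L = 633 / 1000 = 0.633 L
M = n / V_L = 1.571 / 0.633
M = 2.48183254 mol/L, rounded to 4 dp:

2.4818 mol/L


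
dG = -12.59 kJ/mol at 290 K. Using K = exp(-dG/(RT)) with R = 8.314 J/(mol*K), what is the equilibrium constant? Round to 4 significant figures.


dG is in kJ/mol; multiply by 1000 to match R in J/(mol*K).
RT = 8.314 * 290 = 2411.06 J/mol
exponent = -dG*1000 / (RT) = -(-12.59*1000) / 2411.06 = 5.22176968
K = exp(5.22176968)
K = 185.26175, rounded to 4 significant figures:

185.3


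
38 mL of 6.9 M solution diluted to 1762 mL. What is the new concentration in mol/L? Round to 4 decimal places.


Dilution: M1*V1 = M2*V2, solve for M2.
M2 = M1*V1 / V2
M2 = 6.9 * 38 / 1762
M2 = 262.2 / 1762
M2 = 0.14880817 mol/L, rounded to 4 dp:

0.1488 mol/L


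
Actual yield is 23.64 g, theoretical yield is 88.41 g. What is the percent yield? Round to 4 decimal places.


% yield = 100 * actual / theoretical
% yield = 100 * 23.64 / 88.41
% yield = 26.73905667 %, rounded to 4 dp:

26.7391 %


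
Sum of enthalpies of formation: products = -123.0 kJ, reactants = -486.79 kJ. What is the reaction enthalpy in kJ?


dH_rxn = sum(dH_f products) - sum(dH_f reactants)
dH_rxn = -123.0 - (-486.79)
dH_rxn = 363.79 kJ:

363.79 kJ


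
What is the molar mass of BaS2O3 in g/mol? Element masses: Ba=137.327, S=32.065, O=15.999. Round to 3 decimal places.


M = sum(count * atomic_mass) over atoms.
M = 1*137.327 + 2*32.065 + 3*15.999
M = 137.327 + 64.13 + 47.997
M = 249.454 g/mol, rounded to 3 dp:

249.454 g/mol


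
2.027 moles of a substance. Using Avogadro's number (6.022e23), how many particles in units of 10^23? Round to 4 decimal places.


N = n * NA, then divide by 1e23 for the requested units.
N / 1e23 = n * 6.022
N / 1e23 = 2.027 * 6.022
N / 1e23 = 12.206594, rounded to 4 dp:

12.2066


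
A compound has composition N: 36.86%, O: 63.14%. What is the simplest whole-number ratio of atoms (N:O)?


Assume 100 g of compound, divide each mass% by atomic mass to get moles, then normalize by the smallest to get a raw atom ratio.
Moles per 100 g: N: 36.86/14.007 = 2.6315, O: 63.14/15.999 = 3.9465
Raw ratio (divide by min = 2.6315): N: 1.0, O: 1.5
Multiply by 2 to clear fractions: N: 2.0 ~= 2, O: 2.999 ~= 3
Reduce by GCD to get the simplest whole-number ratio:

2:3


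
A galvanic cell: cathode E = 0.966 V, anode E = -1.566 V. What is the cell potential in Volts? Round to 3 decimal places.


Standard cell potential: E_cell = E_cathode - E_anode.
E_cell = 0.966 - (-1.566)
E_cell = 2.532 V, rounded to 3 dp:

2.532 V


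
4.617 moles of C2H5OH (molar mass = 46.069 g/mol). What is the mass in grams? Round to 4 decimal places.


mass = n * M
mass = 4.617 * 46.069
mass = 212.700573 g, rounded to 4 dp:

212.7006 g


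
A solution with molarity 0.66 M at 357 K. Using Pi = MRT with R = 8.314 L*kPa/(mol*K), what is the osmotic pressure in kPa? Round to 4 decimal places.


Osmotic pressure (van't Hoff): Pi = M*R*T.
RT = 8.314 * 357 = 2968.098
Pi = 0.66 * 2968.098
Pi = 1958.94468 kPa, rounded to 4 dp:

1958.9447 kPa


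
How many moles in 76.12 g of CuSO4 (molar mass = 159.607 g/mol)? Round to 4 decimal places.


n = mass / M
n = 76.12 / 159.607
n = 0.47692144 mol, rounded to 4 dp:

0.4769 mol


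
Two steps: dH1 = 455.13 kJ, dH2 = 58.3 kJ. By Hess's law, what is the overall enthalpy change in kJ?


Hess's law: enthalpy is a state function, so add the step enthalpies.
dH_total = dH1 + dH2 = 455.13 + (58.3)
dH_total = 513.43 kJ:

513.43 kJ


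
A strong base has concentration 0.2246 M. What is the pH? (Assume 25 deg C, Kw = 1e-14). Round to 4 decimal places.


A strong base dissociates completely, so [OH-] equals the given concentration.
pOH = -log10([OH-]) = -log10(0.2246) = 0.64859
pH = 14 - pOH = 14 - 0.64859
pH = 13.35141, rounded to 4 dp:

13.3514


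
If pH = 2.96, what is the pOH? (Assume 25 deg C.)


At 25 deg C, pH + pOH = 14.
pOH = 14 - pH = 14 - 2.96
pOH = 11.04:

11.04


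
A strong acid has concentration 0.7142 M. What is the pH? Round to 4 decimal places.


A strong acid dissociates completely, so [H+] equals the given concentration.
pH = -log10([H+]) = -log10(0.7142)
pH = 0.14618015, rounded to 4 dp:

0.1462


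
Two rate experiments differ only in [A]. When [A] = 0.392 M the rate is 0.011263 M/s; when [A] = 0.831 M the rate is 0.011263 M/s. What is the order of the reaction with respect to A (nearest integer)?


Rate is proportional to [A]^n, so rate2/rate1 = ([A]2/[A]1)^n. Take logs to solve for n.
rate2/rate1 = 0.011263 / 0.011263 = 1.0
[A]2/[A]1 = 0.831 / 0.392 = 2.1199
n = ln(1.0) / ln(2.1199) = 0.0
Nearest integer order:

0


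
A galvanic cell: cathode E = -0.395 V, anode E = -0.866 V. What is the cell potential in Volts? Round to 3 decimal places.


Standard cell potential: E_cell = E_cathode - E_anode.
E_cell = -0.395 - (-0.866)
E_cell = 0.471 V, rounded to 3 dp:

0.471 V


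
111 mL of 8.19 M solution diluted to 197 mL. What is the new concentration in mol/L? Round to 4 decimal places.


Dilution: M1*V1 = M2*V2, solve for M2.
M2 = M1*V1 / V2
M2 = 8.19 * 111 / 197
M2 = 909.09 / 197
M2 = 4.61467005 mol/L, rounded to 4 dp:

4.6147 mol/L


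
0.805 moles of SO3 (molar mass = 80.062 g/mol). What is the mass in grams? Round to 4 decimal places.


mass = n * M
mass = 0.805 * 80.062
mass = 64.44991 g, rounded to 4 dp:

64.4499 g


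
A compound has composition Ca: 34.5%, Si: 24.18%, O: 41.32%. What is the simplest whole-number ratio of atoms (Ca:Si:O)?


Assume 100 g of compound, divide each mass% by atomic mass to get moles, then normalize by the smallest to get a raw atom ratio.
Moles per 100 g: Ca: 34.5/40.078 = 0.8608, Si: 24.18/28.086 = 0.8609, O: 41.32/15.999 = 2.5827
Raw ratio (divide by min = 0.8608): Ca: 1.0, Si: 1.0, O: 3.0
Multiply by 1 to clear fractions: Ca: 1.0 ~= 1, Si: 1.0 ~= 1, O: 3.0 ~= 3
Reduce by GCD to get the simplest whole-number ratio:

1:1:3


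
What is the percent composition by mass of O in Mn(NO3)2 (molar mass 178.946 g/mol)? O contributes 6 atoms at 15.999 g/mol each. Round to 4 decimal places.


pct = 100 * (n_elem * M_elem) / M_total
mass_contribution = 6 * 15.999 = 95.994 g/mol
pct = 100 * 95.994 / 178.946
pct = 53.6441161 %, rounded to 4 dp:

53.6441 %


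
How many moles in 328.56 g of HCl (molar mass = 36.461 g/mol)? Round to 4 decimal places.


n = mass / M
n = 328.56 / 36.461
n = 9.01127232 mol, rounded to 4 dp:

9.0113 mol


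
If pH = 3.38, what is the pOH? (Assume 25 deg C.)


At 25 deg C, pH + pOH = 14.
pOH = 14 - pH = 14 - 3.38
pOH = 10.62:

10.62


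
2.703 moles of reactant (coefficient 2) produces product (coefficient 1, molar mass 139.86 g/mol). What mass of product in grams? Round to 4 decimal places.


Use the coefficient ratio to convert reactant moles to product moles, then multiply by the product's molar mass.
moles_P = moles_R * (coeff_P / coeff_R) = 2.703 * (1/2) = 1.3515
mass_P = moles_P * M_P = 1.3515 * 139.86
mass_P = 189.02079 g, rounded to 4 dp:

189.0208 g


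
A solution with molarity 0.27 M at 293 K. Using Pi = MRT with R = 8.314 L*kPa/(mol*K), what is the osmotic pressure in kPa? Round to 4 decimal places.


Osmotic pressure (van't Hoff): Pi = M*R*T.
RT = 8.314 * 293 = 2436.002
Pi = 0.27 * 2436.002
Pi = 657.72054 kPa, rounded to 4 dp:

657.7205 kPa


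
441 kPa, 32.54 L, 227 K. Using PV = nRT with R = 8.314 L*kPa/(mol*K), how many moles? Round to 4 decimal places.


PV = nRT, solve for n = PV / (RT).
PV = 441 * 32.54 = 14350.14
RT = 8.314 * 227 = 1887.278
n = 14350.14 / 1887.278
n = 7.60361749 mol, rounded to 4 dp:

7.6036 mol


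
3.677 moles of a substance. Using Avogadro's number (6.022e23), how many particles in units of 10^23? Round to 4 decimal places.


N = n * NA, then divide by 1e23 for the requested units.
N / 1e23 = n * 6.022
N / 1e23 = 3.677 * 6.022
N / 1e23 = 22.142894, rounded to 4 dp:

22.1429


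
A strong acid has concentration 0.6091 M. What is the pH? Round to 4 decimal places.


A strong acid dissociates completely, so [H+] equals the given concentration.
pH = -log10([H+]) = -log10(0.6091)
pH = 0.2153114, rounded to 4 dp:

0.2153


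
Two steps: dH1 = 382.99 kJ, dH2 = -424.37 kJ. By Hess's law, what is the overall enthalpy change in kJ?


Hess's law: enthalpy is a state function, so add the step enthalpies.
dH_total = dH1 + dH2 = 382.99 + (-424.37)
dH_total = -41.38 kJ:

-41.38 kJ


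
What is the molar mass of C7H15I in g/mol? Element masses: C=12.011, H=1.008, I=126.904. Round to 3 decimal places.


M = sum(count * atomic_mass) over atoms.
M = 7*12.011 + 15*1.008 + 1*126.904
M = 84.077 + 15.12 + 126.904
M = 226.101 g/mol, rounded to 3 dp:

226.101 g/mol


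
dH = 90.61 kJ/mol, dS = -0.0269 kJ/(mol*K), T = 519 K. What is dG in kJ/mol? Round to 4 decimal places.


Gibbs: dG = dH - T*dS (consistent units, dS already in kJ/(mol*K)).
T*dS = 519 * -0.0269 = -13.9611
dG = 90.61 - (-13.9611)
dG = 104.5711 kJ/mol, rounded to 4 dp:

104.5711 kJ/mol


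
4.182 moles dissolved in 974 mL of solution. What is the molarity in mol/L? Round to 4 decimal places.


Convert volume to liters: V_L = V_mL / 1000.
V_L = 974 / 1000 = 0.974 L
M = n / V_L = 4.182 / 0.974
M = 4.2936345 mol/L, rounded to 4 dp:

4.2936 mol/L


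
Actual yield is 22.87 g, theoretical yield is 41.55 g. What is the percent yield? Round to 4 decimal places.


% yield = 100 * actual / theoretical
% yield = 100 * 22.87 / 41.55
% yield = 55.04211793 %, rounded to 4 dp:

55.0421 %


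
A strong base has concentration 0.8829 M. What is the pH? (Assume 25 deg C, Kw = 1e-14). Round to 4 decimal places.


A strong base dissociates completely, so [OH-] equals the given concentration.
pOH = -log10([OH-]) = -log10(0.8829) = 0.054088
pH = 14 - pOH = 14 - 0.054088
pH = 13.945912, rounded to 4 dp:

13.9459


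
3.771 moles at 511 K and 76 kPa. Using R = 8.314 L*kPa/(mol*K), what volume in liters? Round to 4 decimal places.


PV = nRT, solve for V = nRT / P.
nRT = 3.771 * 8.314 * 511 = 16020.92
V = 16020.92 / 76
V = 210.80157895 L, rounded to 4 dp:

210.8016 L


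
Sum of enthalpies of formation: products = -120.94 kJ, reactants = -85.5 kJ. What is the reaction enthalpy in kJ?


dH_rxn = sum(dH_f products) - sum(dH_f reactants)
dH_rxn = -120.94 - (-85.5)
dH_rxn = -35.44 kJ:

-35.44 kJ


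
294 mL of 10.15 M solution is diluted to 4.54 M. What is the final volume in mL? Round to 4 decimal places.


Dilution: M1*V1 = M2*V2, solve for V2.
V2 = M1*V1 / M2
V2 = 10.15 * 294 / 4.54
V2 = 2984.1 / 4.54
V2 = 657.2907489 mL, rounded to 4 dp:

657.2907 mL


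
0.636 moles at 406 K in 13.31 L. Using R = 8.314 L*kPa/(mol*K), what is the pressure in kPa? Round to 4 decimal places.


PV = nRT, solve for P = nRT / V.
nRT = 0.636 * 8.314 * 406 = 2146.8078
P = 2146.8078 / 13.31
P = 161.29284748 kPa, rounded to 4 dp:

161.2928 kPa


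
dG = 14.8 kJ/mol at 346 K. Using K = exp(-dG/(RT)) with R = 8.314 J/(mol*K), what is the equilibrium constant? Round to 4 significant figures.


dG is in kJ/mol; multiply by 1000 to match R in J/(mol*K).
RT = 8.314 * 346 = 2876.644 J/mol
exponent = -dG*1000 / (RT) = -(14.8*1000) / 2876.644 = -5.14488411
K = exp(-5.14488411)
K = 0.0058291499, rounded to 4 significant figures:

0.005829


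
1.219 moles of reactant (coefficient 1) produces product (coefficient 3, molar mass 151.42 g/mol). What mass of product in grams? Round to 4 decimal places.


Use the coefficient ratio to convert reactant moles to product moles, then multiply by the product's molar mass.
moles_P = moles_R * (coeff_P / coeff_R) = 1.219 * (3/1) = 3.657
mass_P = moles_P * M_P = 3.657 * 151.42
mass_P = 553.74294 g, rounded to 4 dp:

553.7429 g


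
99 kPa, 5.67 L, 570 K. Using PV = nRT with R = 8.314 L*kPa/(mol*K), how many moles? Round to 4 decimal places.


PV = nRT, solve for n = PV / (RT).
PV = 99 * 5.67 = 561.33
RT = 8.314 * 570 = 4738.98
n = 561.33 / 4738.98
n = 0.11844954 mol, rounded to 4 dp:

0.1184 mol


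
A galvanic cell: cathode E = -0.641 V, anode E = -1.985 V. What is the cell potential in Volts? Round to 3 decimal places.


Standard cell potential: E_cell = E_cathode - E_anode.
E_cell = -0.641 - (-1.985)
E_cell = 1.344 V, rounded to 3 dp:

1.344 V


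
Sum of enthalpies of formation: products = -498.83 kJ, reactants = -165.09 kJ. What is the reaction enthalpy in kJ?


dH_rxn = sum(dH_f products) - sum(dH_f reactants)
dH_rxn = -498.83 - (-165.09)
dH_rxn = -333.74 kJ:

-333.74 kJ


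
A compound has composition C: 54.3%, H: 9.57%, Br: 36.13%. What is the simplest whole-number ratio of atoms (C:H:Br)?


Assume 100 g of compound, divide each mass% by atomic mass to get moles, then normalize by the smallest to get a raw atom ratio.
Moles per 100 g: C: 54.3/12.011 = 4.5209, H: 9.57/1.008 = 9.494, Br: 36.13/79.904 = 0.4522
Raw ratio (divide by min = 0.4522): C: 9.998, H: 20.997, Br: 1.0
Multiply by 1 to clear fractions: C: 9.998 ~= 10, H: 20.997 ~= 21, Br: 1.0 ~= 1
Reduce by GCD to get the simplest whole-number ratio:

10:21:1


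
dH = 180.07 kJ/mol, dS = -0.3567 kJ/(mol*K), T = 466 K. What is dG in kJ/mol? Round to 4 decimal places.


Gibbs: dG = dH - T*dS (consistent units, dS already in kJ/(mol*K)).
T*dS = 466 * -0.3567 = -166.2222
dG = 180.07 - (-166.2222)
dG = 346.2922 kJ/mol, rounded to 4 dp:

346.2922 kJ/mol


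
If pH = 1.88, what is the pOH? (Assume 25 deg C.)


At 25 deg C, pH + pOH = 14.
pOH = 14 - pH = 14 - 1.88
pOH = 12.12:

12.12


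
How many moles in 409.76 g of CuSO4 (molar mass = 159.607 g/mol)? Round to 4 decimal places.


n = mass / M
n = 409.76 / 159.607
n = 2.56730595 mol, rounded to 4 dp:

2.5673 mol


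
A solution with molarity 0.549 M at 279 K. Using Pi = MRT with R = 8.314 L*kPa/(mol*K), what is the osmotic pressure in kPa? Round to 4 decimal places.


Osmotic pressure (van't Hoff): Pi = M*R*T.
RT = 8.314 * 279 = 2319.606
Pi = 0.549 * 2319.606
Pi = 1273.463694 kPa, rounded to 4 dp:

1273.4637 kPa


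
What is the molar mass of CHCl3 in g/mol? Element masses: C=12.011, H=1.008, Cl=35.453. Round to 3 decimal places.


M = sum(count * atomic_mass) over atoms.
M = 1*12.011 + 1*1.008 + 3*35.453
M = 12.011 + 1.008 + 106.359
M = 119.378 g/mol, rounded to 3 dp:

119.378 g/mol


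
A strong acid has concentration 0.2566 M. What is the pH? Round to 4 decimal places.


A strong acid dissociates completely, so [H+] equals the given concentration.
pH = -log10([H+]) = -log10(0.2566)
pH = 0.59074335, rounded to 4 dp:

0.5907


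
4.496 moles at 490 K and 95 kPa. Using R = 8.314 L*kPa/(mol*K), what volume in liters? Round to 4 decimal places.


PV = nRT, solve for V = nRT / P.
nRT = 4.496 * 8.314 * 490 = 18316.0746
V = 18316.0746 / 95
V = 192.80078526 L, rounded to 4 dp:

192.8008 L


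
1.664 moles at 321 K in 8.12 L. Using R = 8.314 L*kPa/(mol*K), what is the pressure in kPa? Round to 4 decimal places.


PV = nRT, solve for P = nRT / V.
nRT = 1.664 * 8.314 * 321 = 4440.8732
P = 4440.8732 / 8.12
P = 546.9055665 kPa, rounded to 4 dp:

546.9056 kPa


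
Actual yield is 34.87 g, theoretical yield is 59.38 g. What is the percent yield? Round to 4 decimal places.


% yield = 100 * actual / theoretical
% yield = 100 * 34.87 / 59.38
% yield = 58.72347592 %, rounded to 4 dp:

58.7235 %


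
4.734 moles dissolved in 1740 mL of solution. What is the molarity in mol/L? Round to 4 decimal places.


Convert volume to liters: V_L = V_mL / 1000.
V_L = 1740 / 1000 = 1.74 L
M = n / V_L = 4.734 / 1.74
M = 2.72068966 mol/L, rounded to 4 dp:

2.7207 mol/L


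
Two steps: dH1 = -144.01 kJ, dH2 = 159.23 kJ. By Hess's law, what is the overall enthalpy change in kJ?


Hess's law: enthalpy is a state function, so add the step enthalpies.
dH_total = dH1 + dH2 = -144.01 + (159.23)
dH_total = 15.22 kJ:

15.22 kJ


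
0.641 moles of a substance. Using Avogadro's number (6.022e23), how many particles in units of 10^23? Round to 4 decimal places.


N = n * NA, then divide by 1e23 for the requested units.
N / 1e23 = n * 6.022
N / 1e23 = 0.641 * 6.022
N / 1e23 = 3.860102, rounded to 4 dp:

3.8601


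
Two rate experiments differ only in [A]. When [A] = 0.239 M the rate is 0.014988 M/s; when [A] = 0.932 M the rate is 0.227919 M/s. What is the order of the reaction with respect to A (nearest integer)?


Rate is proportional to [A]^n, so rate2/rate1 = ([A]2/[A]1)^n. Take logs to solve for n.
rate2/rate1 = 0.227919 / 0.014988 = 15.2068
[A]2/[A]1 = 0.932 / 0.239 = 3.8996
n = ln(15.2068) / ln(3.8996) = 2.0
Nearest integer order:

2


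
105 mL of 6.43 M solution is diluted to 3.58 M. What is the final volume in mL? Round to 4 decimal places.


Dilution: M1*V1 = M2*V2, solve for V2.
V2 = M1*V1 / M2
V2 = 6.43 * 105 / 3.58
V2 = 675.15 / 3.58
V2 = 188.58938547 mL, rounded to 4 dp:

188.5894 mL


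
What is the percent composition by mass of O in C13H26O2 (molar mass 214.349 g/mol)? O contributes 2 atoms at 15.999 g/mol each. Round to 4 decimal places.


pct = 100 * (n_elem * M_elem) / M_total
mass_contribution = 2 * 15.999 = 31.998 g/mol
pct = 100 * 31.998 / 214.349
pct = 14.92799127 %, rounded to 4 dp:

14.9280 %


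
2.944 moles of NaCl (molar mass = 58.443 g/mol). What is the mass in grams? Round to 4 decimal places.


mass = n * M
mass = 2.944 * 58.443
mass = 172.056192 g, rounded to 4 dp:

172.0562 g


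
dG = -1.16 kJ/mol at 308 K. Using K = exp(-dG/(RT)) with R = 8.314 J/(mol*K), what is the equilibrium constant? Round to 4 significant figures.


dG is in kJ/mol; multiply by 1000 to match R in J/(mol*K).
RT = 8.314 * 308 = 2560.712 J/mol
exponent = -dG*1000 / (RT) = -(-1.16*1000) / 2560.712 = 0.45299901
K = exp(0.45299901)
K = 1.5730226, rounded to 4 significant figures:

1.573


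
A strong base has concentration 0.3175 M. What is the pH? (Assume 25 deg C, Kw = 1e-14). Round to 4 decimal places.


A strong base dissociates completely, so [OH-] equals the given concentration.
pOH = -log10([OH-]) = -log10(0.3175) = 0.498256
pH = 14 - pOH = 14 - 0.498256
pH = 13.501744, rounded to 4 dp:

13.5017


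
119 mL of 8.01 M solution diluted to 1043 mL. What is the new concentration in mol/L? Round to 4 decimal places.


Dilution: M1*V1 = M2*V2, solve for M2.
M2 = M1*V1 / V2
M2 = 8.01 * 119 / 1043
M2 = 953.19 / 1043
M2 = 0.91389262 mol/L, rounded to 4 dp:

0.9139 mol/L


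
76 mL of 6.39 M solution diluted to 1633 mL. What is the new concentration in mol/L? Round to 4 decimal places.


Dilution: M1*V1 = M2*V2, solve for M2.
M2 = M1*V1 / V2
M2 = 6.39 * 76 / 1633
M2 = 485.64 / 1633
M2 = 0.2973913 mol/L, rounded to 4 dp:

0.2974 mol/L


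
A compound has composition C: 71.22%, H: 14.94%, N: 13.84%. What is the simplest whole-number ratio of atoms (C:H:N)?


Assume 100 g of compound, divide each mass% by atomic mass to get moles, then normalize by the smallest to get a raw atom ratio.
Moles per 100 g: C: 71.22/12.011 = 5.9296, H: 14.94/1.008 = 14.8214, N: 13.84/14.007 = 0.9881
Raw ratio (divide by min = 0.9881): C: 6.001, H: 15.0, N: 1.0
Multiply by 1 to clear fractions: C: 6.001 ~= 6, H: 15.0 ~= 15, N: 1.0 ~= 1
Reduce by GCD to get the simplest whole-number ratio:

6:15:1


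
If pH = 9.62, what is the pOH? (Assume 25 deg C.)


At 25 deg C, pH + pOH = 14.
pOH = 14 - pH = 14 - 9.62
pOH = 4.38:

4.38


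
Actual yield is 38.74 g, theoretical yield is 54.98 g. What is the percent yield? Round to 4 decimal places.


% yield = 100 * actual / theoretical
% yield = 100 * 38.74 / 54.98
% yield = 70.46198618 %, rounded to 4 dp:

70.4620 %


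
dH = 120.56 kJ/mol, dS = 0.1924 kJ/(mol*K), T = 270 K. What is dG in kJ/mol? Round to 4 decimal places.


Gibbs: dG = dH - T*dS (consistent units, dS already in kJ/(mol*K)).
T*dS = 270 * 0.1924 = 51.948
dG = 120.56 - (51.948)
dG = 68.612 kJ/mol, rounded to 4 dp:

68.6120 kJ/mol


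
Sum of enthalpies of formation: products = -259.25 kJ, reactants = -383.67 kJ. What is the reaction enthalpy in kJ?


dH_rxn = sum(dH_f products) - sum(dH_f reactants)
dH_rxn = -259.25 - (-383.67)
dH_rxn = 124.42 kJ:

124.42 kJ


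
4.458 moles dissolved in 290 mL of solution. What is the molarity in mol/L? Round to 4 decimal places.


Convert volume to liters: V_L = V_mL / 1000.
V_L = 290 / 1000 = 0.29 L
M = n / V_L = 4.458 / 0.29
M = 15.37241379 mol/L, rounded to 4 dp:

15.3724 mol/L


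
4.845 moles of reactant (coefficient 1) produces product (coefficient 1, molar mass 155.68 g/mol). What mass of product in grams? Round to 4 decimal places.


Use the coefficient ratio to convert reactant moles to product moles, then multiply by the product's molar mass.
moles_P = moles_R * (coeff_P / coeff_R) = 4.845 * (1/1) = 4.845
mass_P = moles_P * M_P = 4.845 * 155.68
mass_P = 754.2696 g, rounded to 4 dp:

754.2696 g


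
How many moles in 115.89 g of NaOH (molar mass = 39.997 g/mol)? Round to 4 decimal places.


n = mass / M
n = 115.89 / 39.997
n = 2.89746731 mol, rounded to 4 dp:

2.8975 mol


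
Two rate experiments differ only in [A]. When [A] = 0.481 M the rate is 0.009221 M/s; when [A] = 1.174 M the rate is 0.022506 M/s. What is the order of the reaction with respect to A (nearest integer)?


Rate is proportional to [A]^n, so rate2/rate1 = ([A]2/[A]1)^n. Take logs to solve for n.
rate2/rate1 = 0.022506 / 0.009221 = 2.4407
[A]2/[A]1 = 1.174 / 0.481 = 2.4407
n = ln(2.4407) / ln(2.4407) = 1.0
Nearest integer order:

1


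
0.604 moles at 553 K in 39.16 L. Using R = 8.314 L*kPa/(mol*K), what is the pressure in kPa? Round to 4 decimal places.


PV = nRT, solve for P = nRT / V.
nRT = 0.604 * 8.314 * 553 = 2776.9758
P = 2776.9758 / 39.16
P = 70.91358018 kPa, rounded to 4 dp:

70.9136 kPa


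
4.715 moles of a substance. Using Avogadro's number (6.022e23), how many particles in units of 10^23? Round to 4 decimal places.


N = n * NA, then divide by 1e23 for the requested units.
N / 1e23 = n * 6.022
N / 1e23 = 4.715 * 6.022
N / 1e23 = 28.39373, rounded to 4 dp:

28.3937


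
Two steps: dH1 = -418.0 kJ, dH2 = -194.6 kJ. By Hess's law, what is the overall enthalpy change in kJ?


Hess's law: enthalpy is a state function, so add the step enthalpies.
dH_total = dH1 + dH2 = -418.0 + (-194.6)
dH_total = -612.6 kJ:

-612.60 kJ


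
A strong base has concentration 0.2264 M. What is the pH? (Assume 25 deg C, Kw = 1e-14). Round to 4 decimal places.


A strong base dissociates completely, so [OH-] equals the given concentration.
pOH = -log10([OH-]) = -log10(0.2264) = 0.645124
pH = 14 - pOH = 14 - 0.645124
pH = 13.354876, rounded to 4 dp:

13.3549


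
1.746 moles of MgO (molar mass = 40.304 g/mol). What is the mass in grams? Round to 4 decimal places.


mass = n * M
mass = 1.746 * 40.304
mass = 70.370784 g, rounded to 4 dp:

70.3708 g


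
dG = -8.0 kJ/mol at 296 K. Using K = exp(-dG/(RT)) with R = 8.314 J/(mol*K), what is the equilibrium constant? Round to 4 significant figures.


dG is in kJ/mol; multiply by 1000 to match R in J/(mol*K).
RT = 8.314 * 296 = 2460.944 J/mol
exponent = -dG*1000 / (RT) = -(-8.0*1000) / 2460.944 = 3.25078506
K = exp(3.25078506)
K = 25.810595, rounded to 4 significant figures:

25.81


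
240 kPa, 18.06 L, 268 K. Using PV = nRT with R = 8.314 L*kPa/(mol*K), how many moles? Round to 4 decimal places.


PV = nRT, solve for n = PV / (RT).
PV = 240 * 18.06 = 4334.4
RT = 8.314 * 268 = 2228.152
n = 4334.4 / 2228.152
n = 1.94528919 mol, rounded to 4 dp:

1.9453 mol


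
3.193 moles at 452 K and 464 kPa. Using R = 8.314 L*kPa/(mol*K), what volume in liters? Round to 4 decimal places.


PV = nRT, solve for V = nRT / P.
nRT = 3.193 * 8.314 * 452 = 11999.0641
V = 11999.0641 / 464
V = 25.86005194 L, rounded to 4 dp:

25.8601 L


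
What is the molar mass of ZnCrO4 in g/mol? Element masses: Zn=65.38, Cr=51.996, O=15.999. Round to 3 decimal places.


M = sum(count * atomic_mass) over atoms.
M = 1*65.38 + 1*51.996 + 4*15.999
M = 65.38 + 51.996 + 63.996
M = 181.372 g/mol, rounded to 3 dp:

181.372 g/mol


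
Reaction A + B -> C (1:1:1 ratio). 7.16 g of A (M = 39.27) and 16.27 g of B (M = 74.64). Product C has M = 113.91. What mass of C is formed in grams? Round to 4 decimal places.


Find moles of each reactant; the smaller value is the limiting reagent in a 1:1:1 reaction, so moles_C equals moles of the limiter.
n_A = mass_A / M_A = 7.16 / 39.27 = 0.182327 mol
n_B = mass_B / M_B = 16.27 / 74.64 = 0.21798 mol
Limiting reagent: A (smaller), n_limiting = 0.182327 mol
mass_C = n_limiting * M_C = 0.182327 * 113.91
mass_C = 20.76886857 g, rounded to 4 dp:

20.7689 g


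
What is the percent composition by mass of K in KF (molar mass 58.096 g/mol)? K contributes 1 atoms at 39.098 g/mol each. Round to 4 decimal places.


pct = 100 * (n_elem * M_elem) / M_total
mass_contribution = 1 * 39.098 = 39.098 g/mol
pct = 100 * 39.098 / 58.096
pct = 67.29895346 %, rounded to 4 dp:

67.2990 %
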